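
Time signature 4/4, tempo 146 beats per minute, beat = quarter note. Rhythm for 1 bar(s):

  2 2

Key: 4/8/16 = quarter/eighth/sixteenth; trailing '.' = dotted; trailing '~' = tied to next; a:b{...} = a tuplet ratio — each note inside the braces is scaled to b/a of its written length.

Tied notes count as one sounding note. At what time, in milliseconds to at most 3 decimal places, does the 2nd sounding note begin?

1. 0.0ms @ 0 + 821.918ms (2)
2. 821.918ms @ 2 + 821.918ms (2)

note 2 onset = 2b = 821.918ms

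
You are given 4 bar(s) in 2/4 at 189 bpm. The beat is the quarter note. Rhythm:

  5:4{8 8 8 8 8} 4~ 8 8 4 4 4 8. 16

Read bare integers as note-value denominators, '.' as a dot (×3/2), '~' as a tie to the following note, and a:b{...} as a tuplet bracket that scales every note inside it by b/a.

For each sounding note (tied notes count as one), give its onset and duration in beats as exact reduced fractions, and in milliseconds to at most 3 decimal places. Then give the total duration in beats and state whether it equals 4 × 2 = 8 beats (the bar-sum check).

1) 0.0ms=0b +126.984ms=2/5b
2) 126.984ms=2/5b +126.984ms=2/5b
3) 253.968ms=4/5b +126.984ms=2/5b
4) 380.952ms=6/5b +126.984ms=2/5b
5) 507.937ms=8/5b +126.984ms=2/5b
6) 634.921ms=2b +476.19ms=3/2b
7) 1111.111ms=7/2b +158.73ms=1/2b
8) 1269.841ms=4b +317.46ms=1b
9) 1587.302ms=5b +317.46ms=1b
10) 1904.762ms=6b +317.46ms=1b
11) 2222.222ms=7b +238.095ms=3/4b
12) 2460.317ms=31/4b +79.365ms=1/4b
Σ=8b of 8 (189bpm 2/4) — PASS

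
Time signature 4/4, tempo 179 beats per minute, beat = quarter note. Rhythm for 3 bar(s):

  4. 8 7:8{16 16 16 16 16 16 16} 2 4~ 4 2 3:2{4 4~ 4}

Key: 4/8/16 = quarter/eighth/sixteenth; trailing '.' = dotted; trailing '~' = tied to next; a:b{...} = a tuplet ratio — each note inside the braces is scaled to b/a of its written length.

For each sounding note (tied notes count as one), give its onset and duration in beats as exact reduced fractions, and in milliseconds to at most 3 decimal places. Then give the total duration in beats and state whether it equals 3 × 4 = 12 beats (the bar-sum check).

1) 0.0ms=0b +502.793ms=3/2b
2) 502.793ms=3/2b +167.598ms=1/2b
3) 670.391ms=2b +95.77ms=2/7b
4) 766.161ms=16/7b +95.77ms=2/7b
5) 861.931ms=18/7b +95.77ms=2/7b
6) 957.702ms=20/7b +95.77ms=2/7b
7) 1053.472ms=22/7b +95.77ms=2/7b
8) 1149.242ms=24/7b +95.77ms=2/7b
9) 1245.012ms=26/7b +95.77ms=2/7b
10) 1340.782ms=4b +670.391ms=2b
11) 2011.173ms=6b +670.391ms=2b
12) 2681.564ms=8b +670.391ms=2b
13) 3351.955ms=10b +223.464ms=2/3b
14) 3575.419ms=32/3b +446.927ms=4/3b
Σ=12b of 12 (179bpm 4/4) — PASS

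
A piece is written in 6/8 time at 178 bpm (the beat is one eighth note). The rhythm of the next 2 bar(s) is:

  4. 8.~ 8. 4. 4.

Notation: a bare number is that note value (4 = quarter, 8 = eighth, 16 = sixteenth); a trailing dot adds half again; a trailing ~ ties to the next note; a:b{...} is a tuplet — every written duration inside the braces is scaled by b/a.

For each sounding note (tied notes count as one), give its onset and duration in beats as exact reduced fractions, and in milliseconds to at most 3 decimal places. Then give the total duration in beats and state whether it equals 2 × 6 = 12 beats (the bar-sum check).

1) 0.0ms=0b +1011.236ms=3b
2) 1011.236ms=3b +1011.236ms=3b
3) 2022.472ms=6b +1011.236ms=3b
4) 3033.708ms=9b +1011.236ms=3b
Σ=12b of 12 (178bpm 6/8) — PASS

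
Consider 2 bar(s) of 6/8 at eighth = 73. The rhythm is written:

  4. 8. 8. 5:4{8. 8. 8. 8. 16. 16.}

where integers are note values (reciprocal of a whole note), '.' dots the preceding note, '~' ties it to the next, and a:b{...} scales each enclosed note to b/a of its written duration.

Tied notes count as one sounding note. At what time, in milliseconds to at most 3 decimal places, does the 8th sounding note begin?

note 8 onset = 54/5b = 8876.712ms

1. 0.0ms @ 0 + 2465.753ms (3)
2. 2465.753ms @ 3 + 1232.877ms (3/2)
3. 3698.63ms @ 9/2 + 1232.877ms (3/2)
4. 4931.507ms @ 6 + 986.301ms (6/5)
5. 5917.808ms @ 36/5 + 986.301ms (6/5)
6. 6904.11ms @ 42/5 + 986.301ms (6/5)
7. 7890.411ms @ 48/5 + 986.301ms (6/5)
8. 8876.712ms @ 54/5 + 493.151ms (3/5)
9. 9369.863ms @ 57/5 + 493.151ms (3/5)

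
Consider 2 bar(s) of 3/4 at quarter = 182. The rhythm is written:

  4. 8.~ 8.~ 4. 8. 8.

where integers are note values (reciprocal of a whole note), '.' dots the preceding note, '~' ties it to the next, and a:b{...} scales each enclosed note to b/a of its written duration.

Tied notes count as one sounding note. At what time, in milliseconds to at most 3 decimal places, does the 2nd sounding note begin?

1. 0.0ms @ 0 + 494.505ms (3/2)
2. 494.505ms @ 3/2 + 989.011ms (3)
3. 1483.516ms @ 9/2 + 247.253ms (3/4)
4. 1730.769ms @ 21/4 + 247.253ms (3/4)

note 2 onset = 3/2b = 494.505ms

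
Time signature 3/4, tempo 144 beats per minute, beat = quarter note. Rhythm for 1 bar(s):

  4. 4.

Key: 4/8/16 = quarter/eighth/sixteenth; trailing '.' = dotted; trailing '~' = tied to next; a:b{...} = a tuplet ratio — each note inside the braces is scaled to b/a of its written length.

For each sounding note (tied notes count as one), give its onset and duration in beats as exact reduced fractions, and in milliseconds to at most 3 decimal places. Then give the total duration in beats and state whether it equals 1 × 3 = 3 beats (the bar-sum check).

1) 0.0ms=0b +625.0ms=3/2b
2) 625.0ms=3/2b +625.0ms=3/2b
Σ=3b of 3 (144bpm 3/4) — PASS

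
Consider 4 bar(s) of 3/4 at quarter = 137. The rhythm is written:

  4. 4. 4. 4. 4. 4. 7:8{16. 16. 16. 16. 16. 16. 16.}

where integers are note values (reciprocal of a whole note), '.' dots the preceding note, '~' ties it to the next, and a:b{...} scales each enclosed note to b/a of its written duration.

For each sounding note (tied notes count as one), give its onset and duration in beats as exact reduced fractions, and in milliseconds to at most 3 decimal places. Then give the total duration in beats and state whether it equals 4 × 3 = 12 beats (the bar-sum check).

1) 0.0ms=0b +656.934ms=3/2b
2) 656.934ms=3/2b +656.934ms=3/2b
3) 1313.869ms=3b +656.934ms=3/2b
4) 1970.803ms=9/2b +656.934ms=3/2b
5) 2627.737ms=6b +656.934ms=3/2b
6) 3284.672ms=15/2b +656.934ms=3/2b
7) 3941.606ms=9b +187.696ms=3/7b
8) 4129.301ms=66/7b +187.696ms=3/7b
9) 4316.997ms=69/7b +187.696ms=3/7b
10) 4504.692ms=72/7b +187.696ms=3/7b
11) 4692.388ms=75/7b +187.696ms=3/7b
12) 4880.083ms=78/7b +187.696ms=3/7b
13) 5067.779ms=81/7b +187.696ms=3/7b
Σ=12b of 12 (137bpm 3/4) — PASS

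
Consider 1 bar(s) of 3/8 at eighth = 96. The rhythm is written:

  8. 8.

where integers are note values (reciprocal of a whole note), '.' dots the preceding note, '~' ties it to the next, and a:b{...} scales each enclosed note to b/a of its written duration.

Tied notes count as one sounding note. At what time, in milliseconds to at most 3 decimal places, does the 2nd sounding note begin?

note 2 onset = 3/2b = 937.5ms

1. 0.0ms @ 0 + 937.5ms (3/2)
2. 937.5ms @ 3/2 + 937.5ms (3/2)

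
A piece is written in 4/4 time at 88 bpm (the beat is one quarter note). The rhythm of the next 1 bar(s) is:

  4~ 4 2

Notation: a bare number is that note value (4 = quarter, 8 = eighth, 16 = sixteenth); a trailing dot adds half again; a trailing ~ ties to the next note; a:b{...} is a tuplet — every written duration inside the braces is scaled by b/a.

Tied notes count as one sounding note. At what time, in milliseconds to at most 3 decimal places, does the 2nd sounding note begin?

note 2 onset = 2b = 1363.636ms

1. 0.0ms @ 0 + 1363.636ms (2)
2. 1363.636ms @ 2 + 1363.636ms (2)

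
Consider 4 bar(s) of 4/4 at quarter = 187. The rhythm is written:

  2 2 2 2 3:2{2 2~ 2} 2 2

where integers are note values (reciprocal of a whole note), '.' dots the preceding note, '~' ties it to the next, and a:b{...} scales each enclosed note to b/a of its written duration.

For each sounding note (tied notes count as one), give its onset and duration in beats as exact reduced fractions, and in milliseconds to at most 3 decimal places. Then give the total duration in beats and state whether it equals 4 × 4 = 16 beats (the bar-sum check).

1) 0.0ms=0b +641.711ms=2b
2) 641.711ms=2b +641.711ms=2b
3) 1283.422ms=4b +641.711ms=2b
4) 1925.134ms=6b +641.711ms=2b
5) 2566.845ms=8b +427.807ms=4/3b
6) 2994.652ms=28/3b +855.615ms=8/3b
7) 3850.267ms=12b +641.711ms=2b
8) 4491.979ms=14b +641.711ms=2b
Σ=16b of 16 (187bpm 4/4) — PASS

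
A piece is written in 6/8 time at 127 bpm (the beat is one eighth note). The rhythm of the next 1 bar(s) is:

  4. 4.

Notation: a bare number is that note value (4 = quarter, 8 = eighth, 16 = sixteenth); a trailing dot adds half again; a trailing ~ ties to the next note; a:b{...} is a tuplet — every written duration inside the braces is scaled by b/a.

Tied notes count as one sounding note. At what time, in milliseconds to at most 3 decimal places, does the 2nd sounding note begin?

note 2 onset = 3b = 1417.323ms

1. 0.0ms @ 0 + 1417.323ms (3)
2. 1417.323ms @ 3 + 1417.323ms (3)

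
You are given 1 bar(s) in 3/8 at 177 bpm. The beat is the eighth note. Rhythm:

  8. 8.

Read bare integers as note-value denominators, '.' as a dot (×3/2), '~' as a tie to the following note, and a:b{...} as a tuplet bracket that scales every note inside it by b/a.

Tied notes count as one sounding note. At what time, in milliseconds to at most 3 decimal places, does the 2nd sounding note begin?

1. 0.0ms @ 0 + 508.475ms (3/2)
2. 508.475ms @ 3/2 + 508.475ms (3/2)

note 2 onset = 3/2b = 508.475ms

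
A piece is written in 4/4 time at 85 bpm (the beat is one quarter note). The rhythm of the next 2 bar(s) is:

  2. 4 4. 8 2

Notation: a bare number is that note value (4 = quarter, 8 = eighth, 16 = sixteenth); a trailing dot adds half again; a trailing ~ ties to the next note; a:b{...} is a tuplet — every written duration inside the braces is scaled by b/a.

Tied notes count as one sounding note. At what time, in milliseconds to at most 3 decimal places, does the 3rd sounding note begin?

1. 0.0ms @ 0 + 2117.647ms (3)
2. 2117.647ms @ 3 + 705.882ms (1)
3. 2823.529ms @ 4 + 1058.824ms (3/2)
4. 3882.353ms @ 11/2 + 352.941ms (1/2)
5. 4235.294ms @ 6 + 1411.765ms (2)

note 3 onset = 4b = 2823.529ms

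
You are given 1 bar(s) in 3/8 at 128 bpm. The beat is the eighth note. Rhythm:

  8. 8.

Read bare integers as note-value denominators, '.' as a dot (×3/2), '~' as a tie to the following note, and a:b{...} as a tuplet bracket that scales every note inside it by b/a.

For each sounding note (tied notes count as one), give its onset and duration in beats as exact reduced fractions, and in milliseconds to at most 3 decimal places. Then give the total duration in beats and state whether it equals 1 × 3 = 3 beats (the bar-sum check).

1) 0.0ms=0b +703.125ms=3/2b
2) 703.125ms=3/2b +703.125ms=3/2b
Σ=3b of 3 (128bpm 3/8) — PASS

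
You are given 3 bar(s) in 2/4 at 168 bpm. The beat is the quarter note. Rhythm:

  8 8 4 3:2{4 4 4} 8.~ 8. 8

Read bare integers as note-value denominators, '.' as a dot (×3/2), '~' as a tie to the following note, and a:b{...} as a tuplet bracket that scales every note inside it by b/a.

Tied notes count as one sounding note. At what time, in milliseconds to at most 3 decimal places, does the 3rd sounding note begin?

1. 0.0ms @ 0 + 178.571ms (1/2)
2. 178.571ms @ 1/2 + 178.571ms (1/2)
3. 357.143ms @ 1 + 357.143ms (1)
4. 714.286ms @ 2 + 238.095ms (2/3)
5. 952.381ms @ 8/3 + 238.095ms (2/3)
6. 1190.476ms @ 10/3 + 238.095ms (2/3)
7. 1428.571ms @ 4 + 535.714ms (3/2)
8. 1964.286ms @ 11/2 + 178.571ms (1/2)

note 3 onset = 1b = 357.143ms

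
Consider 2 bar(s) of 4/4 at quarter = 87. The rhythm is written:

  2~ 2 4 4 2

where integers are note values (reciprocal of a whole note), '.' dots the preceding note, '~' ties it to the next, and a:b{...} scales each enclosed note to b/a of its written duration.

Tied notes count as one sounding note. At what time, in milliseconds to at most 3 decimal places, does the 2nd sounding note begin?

1. 0.0ms @ 0 + 2758.621ms (4)
2. 2758.621ms @ 4 + 689.655ms (1)
3. 3448.276ms @ 5 + 689.655ms (1)
4. 4137.931ms @ 6 + 1379.31ms (2)

note 2 onset = 4b = 2758.621ms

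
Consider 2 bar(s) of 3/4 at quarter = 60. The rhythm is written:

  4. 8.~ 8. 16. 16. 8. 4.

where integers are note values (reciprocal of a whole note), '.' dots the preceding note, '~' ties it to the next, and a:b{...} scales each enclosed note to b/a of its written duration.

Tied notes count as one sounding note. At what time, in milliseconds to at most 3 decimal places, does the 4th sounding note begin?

note 4 onset = 27/8b = 3375.0ms

1. 0.0ms @ 0 + 1500.0ms (3/2)
2. 1500.0ms @ 3/2 + 1500.0ms (3/2)
3. 3000.0ms @ 3 + 375.0ms (3/8)
4. 3375.0ms @ 27/8 + 375.0ms (3/8)
5. 3750.0ms @ 15/4 + 750.0ms (3/4)
6. 4500.0ms @ 9/2 + 1500.0ms (3/2)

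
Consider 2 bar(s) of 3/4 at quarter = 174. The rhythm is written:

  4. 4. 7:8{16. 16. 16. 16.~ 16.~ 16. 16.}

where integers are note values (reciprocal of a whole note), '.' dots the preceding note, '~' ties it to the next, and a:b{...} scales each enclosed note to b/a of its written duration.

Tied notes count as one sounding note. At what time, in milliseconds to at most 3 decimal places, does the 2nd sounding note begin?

note 2 onset = 3/2b = 517.241ms

1. 0.0ms @ 0 + 517.241ms (3/2)
2. 517.241ms @ 3/2 + 517.241ms (3/2)
3. 1034.483ms @ 3 + 147.783ms (3/7)
4. 1182.266ms @ 24/7 + 147.783ms (3/7)
5. 1330.049ms @ 27/7 + 147.783ms (3/7)
6. 1477.833ms @ 30/7 + 443.35ms (9/7)
7. 1921.182ms @ 39/7 + 147.783ms (3/7)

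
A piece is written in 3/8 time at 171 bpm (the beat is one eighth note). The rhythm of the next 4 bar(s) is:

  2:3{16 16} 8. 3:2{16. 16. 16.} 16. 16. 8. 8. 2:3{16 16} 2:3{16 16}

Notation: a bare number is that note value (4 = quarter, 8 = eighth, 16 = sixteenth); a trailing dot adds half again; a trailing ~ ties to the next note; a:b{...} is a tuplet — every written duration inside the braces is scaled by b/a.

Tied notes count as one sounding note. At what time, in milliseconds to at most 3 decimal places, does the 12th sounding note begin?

1. 0.0ms @ 0 + 263.158ms (3/4)
2. 263.158ms @ 3/4 + 263.158ms (3/4)
3. 526.316ms @ 3/2 + 526.316ms (3/2)
4. 1052.632ms @ 3 + 175.439ms (1/2)
5. 1228.07ms @ 7/2 + 175.439ms (1/2)
6. 1403.509ms @ 4 + 175.439ms (1/2)
7. 1578.947ms @ 9/2 + 263.158ms (3/4)
8. 1842.105ms @ 21/4 + 263.158ms (3/4)
9. 2105.263ms @ 6 + 526.316ms (3/2)
10. 2631.579ms @ 15/2 + 526.316ms (3/2)
11. 3157.895ms @ 9 + 263.158ms (3/4)
12. 3421.053ms @ 39/4 + 263.158ms (3/4)
13. 3684.211ms @ 21/2 + 263.158ms (3/4)
14. 3947.368ms @ 45/4 + 263.158ms (3/4)

note 12 onset = 39/4b = 3421.053ms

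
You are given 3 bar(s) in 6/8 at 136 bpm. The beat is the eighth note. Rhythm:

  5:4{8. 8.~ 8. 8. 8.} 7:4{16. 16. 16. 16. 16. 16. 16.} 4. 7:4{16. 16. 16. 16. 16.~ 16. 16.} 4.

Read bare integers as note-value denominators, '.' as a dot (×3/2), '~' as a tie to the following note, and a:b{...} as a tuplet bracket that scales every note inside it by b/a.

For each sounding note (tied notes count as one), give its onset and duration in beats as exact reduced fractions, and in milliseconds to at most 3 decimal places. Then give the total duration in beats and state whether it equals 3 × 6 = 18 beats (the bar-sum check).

1) 0.0ms=0b +529.412ms=6/5b
2) 529.412ms=6/5b +1058.824ms=12/5b
3) 1588.235ms=18/5b +529.412ms=6/5b
4) 2117.647ms=24/5b +529.412ms=6/5b
5) 2647.059ms=6b +189.076ms=3/7b
6) 2836.134ms=45/7b +189.076ms=3/7b
7) 3025.21ms=48/7b +189.076ms=3/7b
8) 3214.286ms=51/7b +189.076ms=3/7b
9) 3403.361ms=54/7b +189.076ms=3/7b
10) 3592.437ms=57/7b +189.076ms=3/7b
11) 3781.513ms=60/7b +189.076ms=3/7b
12) 3970.588ms=9b +1323.529ms=3b
13) 5294.118ms=12b +189.076ms=3/7b
14) 5483.193ms=87/7b +189.076ms=3/7b
15) 5672.269ms=90/7b +189.076ms=3/7b
16) 5861.345ms=93/7b +189.076ms=3/7b
17) 6050.42ms=96/7b +378.151ms=6/7b
18) 6428.571ms=102/7b +189.076ms=3/7b
19) 6617.647ms=15b +1323.529ms=3b
Σ=18b of 18 (136bpm 6/8) — PASS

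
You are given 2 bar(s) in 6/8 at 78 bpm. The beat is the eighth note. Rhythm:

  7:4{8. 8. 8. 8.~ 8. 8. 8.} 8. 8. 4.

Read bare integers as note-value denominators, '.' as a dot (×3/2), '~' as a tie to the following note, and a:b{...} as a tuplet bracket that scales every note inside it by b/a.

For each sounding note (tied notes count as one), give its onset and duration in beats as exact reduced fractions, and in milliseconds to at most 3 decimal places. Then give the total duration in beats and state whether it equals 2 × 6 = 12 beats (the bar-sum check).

1) 0.0ms=0b +659.341ms=6/7b
2) 659.341ms=6/7b +659.341ms=6/7b
3) 1318.681ms=12/7b +659.341ms=6/7b
4) 1978.022ms=18/7b +1318.681ms=12/7b
5) 3296.703ms=30/7b +659.341ms=6/7b
6) 3956.044ms=36/7b +659.341ms=6/7b
7) 4615.385ms=6b +1153.846ms=3/2b
8) 5769.231ms=15/2b +1153.846ms=3/2b
9) 6923.077ms=9b +2307.692ms=3b
Σ=12b of 12 (78bpm 6/8) — PASS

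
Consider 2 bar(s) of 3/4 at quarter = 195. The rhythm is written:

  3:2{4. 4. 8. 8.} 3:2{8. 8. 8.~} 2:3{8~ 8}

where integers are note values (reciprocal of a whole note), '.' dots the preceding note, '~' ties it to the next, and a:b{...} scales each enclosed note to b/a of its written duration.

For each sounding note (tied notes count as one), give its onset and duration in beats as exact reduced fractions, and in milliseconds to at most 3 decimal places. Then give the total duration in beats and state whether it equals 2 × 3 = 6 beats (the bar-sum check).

1) 0.0ms=0b +307.692ms=1b
2) 307.692ms=1b +307.692ms=1b
3) 615.385ms=2b +153.846ms=1/2b
4) 769.231ms=5/2b +153.846ms=1/2b
5) 923.077ms=3b +153.846ms=1/2b
6) 1076.923ms=7/2b +153.846ms=1/2b
7) 1230.769ms=4b +615.385ms=2b
Σ=6b of 6 (195bpm 3/4) — PASS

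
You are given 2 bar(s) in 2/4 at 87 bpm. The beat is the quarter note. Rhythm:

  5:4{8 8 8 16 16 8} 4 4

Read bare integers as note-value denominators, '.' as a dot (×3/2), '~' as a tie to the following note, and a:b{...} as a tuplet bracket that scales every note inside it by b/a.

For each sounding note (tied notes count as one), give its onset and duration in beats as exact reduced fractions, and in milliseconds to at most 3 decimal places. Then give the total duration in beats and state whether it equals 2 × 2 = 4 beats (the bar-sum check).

1) 0.0ms=0b +275.862ms=2/5b
2) 275.862ms=2/5b +275.862ms=2/5b
3) 551.724ms=4/5b +275.862ms=2/5b
4) 827.586ms=6/5b +137.931ms=1/5b
5) 965.517ms=7/5b +137.931ms=1/5b
6) 1103.448ms=8/5b +275.862ms=2/5b
7) 1379.31ms=2b +689.655ms=1b
8) 2068.966ms=3b +689.655ms=1b
Σ=4b of 4 (87bpm 2/4) — PASS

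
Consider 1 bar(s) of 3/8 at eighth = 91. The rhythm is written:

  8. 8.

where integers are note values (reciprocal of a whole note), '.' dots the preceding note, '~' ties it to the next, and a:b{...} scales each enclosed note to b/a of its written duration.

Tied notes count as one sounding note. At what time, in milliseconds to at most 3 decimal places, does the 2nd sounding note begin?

1. 0.0ms @ 0 + 989.011ms (3/2)
2. 989.011ms @ 3/2 + 989.011ms (3/2)

note 2 onset = 3/2b = 989.011ms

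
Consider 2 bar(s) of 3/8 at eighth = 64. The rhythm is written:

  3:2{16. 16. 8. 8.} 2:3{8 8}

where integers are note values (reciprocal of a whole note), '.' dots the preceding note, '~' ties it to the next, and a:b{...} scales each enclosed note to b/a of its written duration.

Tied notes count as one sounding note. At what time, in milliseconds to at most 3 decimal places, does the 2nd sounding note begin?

note 2 onset = 1/2b = 468.75ms

1. 0.0ms @ 0 + 468.75ms (1/2)
2. 468.75ms @ 1/2 + 468.75ms (1/2)
3. 937.5ms @ 1 + 937.5ms (1)
4. 1875.0ms @ 2 + 937.5ms (1)
5. 2812.5ms @ 3 + 1406.25ms (3/2)
6. 4218.75ms @ 9/2 + 1406.25ms (3/2)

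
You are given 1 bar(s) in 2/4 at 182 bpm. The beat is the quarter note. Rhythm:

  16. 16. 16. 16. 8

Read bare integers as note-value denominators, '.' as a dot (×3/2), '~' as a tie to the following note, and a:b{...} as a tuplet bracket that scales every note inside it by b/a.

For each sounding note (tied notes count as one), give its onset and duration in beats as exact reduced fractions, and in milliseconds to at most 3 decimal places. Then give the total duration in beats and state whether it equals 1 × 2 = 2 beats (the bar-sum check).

1) 0.0ms=0b +123.626ms=3/8b
2) 123.626ms=3/8b +123.626ms=3/8b
3) 247.253ms=3/4b +123.626ms=3/8b
4) 370.879ms=9/8b +123.626ms=3/8b
5) 494.505ms=3/2b +164.835ms=1/2b
Σ=2b of 2 (182bpm 2/4) — PASS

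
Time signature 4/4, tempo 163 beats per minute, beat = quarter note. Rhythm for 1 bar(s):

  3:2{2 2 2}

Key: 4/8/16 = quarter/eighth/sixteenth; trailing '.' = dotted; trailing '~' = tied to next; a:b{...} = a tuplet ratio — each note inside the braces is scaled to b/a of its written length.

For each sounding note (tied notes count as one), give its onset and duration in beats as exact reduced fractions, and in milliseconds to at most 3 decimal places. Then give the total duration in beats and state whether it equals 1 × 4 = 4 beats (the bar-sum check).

1) 0.0ms=0b +490.798ms=4/3b
2) 490.798ms=4/3b +490.798ms=4/3b
3) 981.595ms=8/3b +490.798ms=4/3b
Σ=4b of 4 (163bpm 4/4) — PASS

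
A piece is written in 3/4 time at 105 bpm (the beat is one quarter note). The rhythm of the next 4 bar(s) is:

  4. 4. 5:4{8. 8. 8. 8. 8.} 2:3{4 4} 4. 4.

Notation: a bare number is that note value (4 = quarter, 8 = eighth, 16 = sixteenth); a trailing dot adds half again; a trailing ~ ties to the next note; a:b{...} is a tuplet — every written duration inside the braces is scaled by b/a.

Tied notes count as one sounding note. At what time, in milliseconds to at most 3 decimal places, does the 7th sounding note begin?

1. 0.0ms @ 0 + 857.143ms (3/2)
2. 857.143ms @ 3/2 + 857.143ms (3/2)
3. 1714.286ms @ 3 + 342.857ms (3/5)
4. 2057.143ms @ 18/5 + 342.857ms (3/5)
5. 2400.0ms @ 21/5 + 342.857ms (3/5)
6. 2742.857ms @ 24/5 + 342.857ms (3/5)
7. 3085.714ms @ 27/5 + 342.857ms (3/5)
8. 3428.571ms @ 6 + 857.143ms (3/2)
9. 4285.714ms @ 15/2 + 857.143ms (3/2)
10. 5142.857ms @ 9 + 857.143ms (3/2)
11. 6000.0ms @ 21/2 + 857.143ms (3/2)

note 7 onset = 27/5b = 3085.714ms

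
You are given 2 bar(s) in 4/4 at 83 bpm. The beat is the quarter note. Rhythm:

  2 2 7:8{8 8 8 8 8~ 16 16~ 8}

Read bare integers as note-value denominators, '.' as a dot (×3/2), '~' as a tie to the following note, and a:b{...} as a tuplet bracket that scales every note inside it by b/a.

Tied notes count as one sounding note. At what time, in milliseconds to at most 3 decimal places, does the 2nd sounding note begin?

1. 0.0ms @ 0 + 1445.783ms (2)
2. 1445.783ms @ 2 + 1445.783ms (2)
3. 2891.566ms @ 4 + 413.081ms (4/7)
4. 3304.647ms @ 32/7 + 413.081ms (4/7)
5. 3717.728ms @ 36/7 + 413.081ms (4/7)
6. 4130.809ms @ 40/7 + 413.081ms (4/7)
7. 4543.89ms @ 44/7 + 619.621ms (6/7)
8. 5163.511ms @ 50/7 + 619.621ms (6/7)

note 2 onset = 2b = 1445.783ms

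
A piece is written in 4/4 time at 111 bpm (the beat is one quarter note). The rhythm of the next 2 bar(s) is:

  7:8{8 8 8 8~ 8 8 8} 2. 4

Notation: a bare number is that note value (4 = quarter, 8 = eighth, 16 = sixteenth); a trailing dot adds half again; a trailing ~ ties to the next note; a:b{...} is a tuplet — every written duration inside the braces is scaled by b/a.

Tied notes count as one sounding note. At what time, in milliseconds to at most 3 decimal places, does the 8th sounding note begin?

note 8 onset = 7b = 3783.784ms

1. 0.0ms @ 0 + 308.88ms (4/7)
2. 308.88ms @ 4/7 + 308.88ms (4/7)
3. 617.761ms @ 8/7 + 308.88ms (4/7)
4. 926.641ms @ 12/7 + 617.761ms (8/7)
5. 1544.402ms @ 20/7 + 308.88ms (4/7)
6. 1853.282ms @ 24/7 + 308.88ms (4/7)
7. 2162.162ms @ 4 + 1621.622ms (3)
8. 3783.784ms @ 7 + 540.541ms (1)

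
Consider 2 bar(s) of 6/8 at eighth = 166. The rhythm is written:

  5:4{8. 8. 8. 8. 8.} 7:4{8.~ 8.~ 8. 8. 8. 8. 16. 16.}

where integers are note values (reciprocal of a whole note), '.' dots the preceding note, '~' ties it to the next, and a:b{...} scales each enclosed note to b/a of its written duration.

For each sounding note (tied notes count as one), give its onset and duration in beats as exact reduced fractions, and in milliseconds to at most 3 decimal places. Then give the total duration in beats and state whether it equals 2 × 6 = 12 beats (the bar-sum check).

1) 0.0ms=0b +433.735ms=6/5b
2) 433.735ms=6/5b +433.735ms=6/5b
3) 867.47ms=12/5b +433.735ms=6/5b
4) 1301.205ms=18/5b +433.735ms=6/5b
5) 1734.94ms=24/5b +433.735ms=6/5b
6) 2168.675ms=6b +929.432ms=18/7b
7) 3098.107ms=60/7b +309.811ms=6/7b
8) 3407.917ms=66/7b +309.811ms=6/7b
9) 3717.728ms=72/7b +309.811ms=6/7b
10) 4027.539ms=78/7b +154.905ms=3/7b
11) 4182.444ms=81/7b +154.905ms=3/7b
Σ=12b of 12 (166bpm 6/8) — PASS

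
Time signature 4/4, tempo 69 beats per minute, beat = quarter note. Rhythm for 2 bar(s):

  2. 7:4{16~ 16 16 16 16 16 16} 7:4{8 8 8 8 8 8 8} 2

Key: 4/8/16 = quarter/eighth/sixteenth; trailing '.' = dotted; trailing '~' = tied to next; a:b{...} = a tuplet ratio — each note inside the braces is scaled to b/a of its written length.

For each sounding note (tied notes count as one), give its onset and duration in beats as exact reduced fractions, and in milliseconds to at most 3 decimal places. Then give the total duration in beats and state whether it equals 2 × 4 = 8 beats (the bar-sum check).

1) 0.0ms=0b +2608.696ms=3b
2) 2608.696ms=3b +248.447ms=2/7b
3) 2857.143ms=23/7b +124.224ms=1/7b
4) 2981.366ms=24/7b +124.224ms=1/7b
5) 3105.59ms=25/7b +124.224ms=1/7b
6) 3229.814ms=26/7b +124.224ms=1/7b
7) 3354.037ms=27/7b +124.224ms=1/7b
8) 3478.261ms=4b +248.447ms=2/7b
9) 3726.708ms=30/7b +248.447ms=2/7b
10) 3975.155ms=32/7b +248.447ms=2/7b
11) 4223.602ms=34/7b +248.447ms=2/7b
12) 4472.05ms=36/7b +248.447ms=2/7b
13) 4720.497ms=38/7b +248.447ms=2/7b
14) 4968.944ms=40/7b +248.447ms=2/7b
15) 5217.391ms=6b +1739.13ms=2b
Σ=8b of 8 (69bpm 4/4) — PASS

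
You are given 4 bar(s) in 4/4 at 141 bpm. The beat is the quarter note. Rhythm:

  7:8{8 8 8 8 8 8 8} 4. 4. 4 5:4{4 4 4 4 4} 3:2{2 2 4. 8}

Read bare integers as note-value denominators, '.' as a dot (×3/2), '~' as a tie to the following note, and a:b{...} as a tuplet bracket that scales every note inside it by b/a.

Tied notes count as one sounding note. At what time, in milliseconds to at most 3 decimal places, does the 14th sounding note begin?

note 14 onset = 52/5b = 4425.532ms

1. 0.0ms @ 0 + 243.161ms (4/7)
2. 243.161ms @ 4/7 + 243.161ms (4/7)
3. 486.322ms @ 8/7 + 243.161ms (4/7)
4. 729.483ms @ 12/7 + 243.161ms (4/7)
5. 972.644ms @ 16/7 + 243.161ms (4/7)
6. 1215.805ms @ 20/7 + 243.161ms (4/7)
7. 1458.967ms @ 24/7 + 243.161ms (4/7)
8. 1702.128ms @ 4 + 638.298ms (3/2)
9. 2340.426ms @ 11/2 + 638.298ms (3/2)
10. 2978.723ms @ 7 + 425.532ms (1)
11. 3404.255ms @ 8 + 340.426ms (4/5)
12. 3744.681ms @ 44/5 + 340.426ms (4/5)
13. 4085.106ms @ 48/5 + 340.426ms (4/5)
14. 4425.532ms @ 52/5 + 340.426ms (4/5)
15. 4765.957ms @ 56/5 + 340.426ms (4/5)
16. 5106.383ms @ 12 + 567.376ms (4/3)
17. 5673.759ms @ 40/3 + 567.376ms (4/3)
18. 6241.135ms @ 44/3 + 425.532ms (1)
19. 6666.667ms @ 47/3 + 141.844ms (1/3)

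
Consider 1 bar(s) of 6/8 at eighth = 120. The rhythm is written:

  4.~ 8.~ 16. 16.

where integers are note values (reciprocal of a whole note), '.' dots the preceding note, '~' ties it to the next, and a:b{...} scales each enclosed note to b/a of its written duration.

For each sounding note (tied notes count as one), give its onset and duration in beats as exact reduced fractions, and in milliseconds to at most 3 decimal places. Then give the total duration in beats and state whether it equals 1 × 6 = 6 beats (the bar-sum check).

1) 0.0ms=0b +2625.0ms=21/4b
2) 2625.0ms=21/4b +375.0ms=3/4b
Σ=6b of 6 (120bpm 6/8) — PASS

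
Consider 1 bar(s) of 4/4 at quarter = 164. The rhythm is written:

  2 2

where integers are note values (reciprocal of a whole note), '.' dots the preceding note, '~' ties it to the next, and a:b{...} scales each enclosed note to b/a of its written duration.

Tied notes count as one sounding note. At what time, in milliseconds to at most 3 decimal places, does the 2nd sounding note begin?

1. 0.0ms @ 0 + 731.707ms (2)
2. 731.707ms @ 2 + 731.707ms (2)

note 2 onset = 2b = 731.707ms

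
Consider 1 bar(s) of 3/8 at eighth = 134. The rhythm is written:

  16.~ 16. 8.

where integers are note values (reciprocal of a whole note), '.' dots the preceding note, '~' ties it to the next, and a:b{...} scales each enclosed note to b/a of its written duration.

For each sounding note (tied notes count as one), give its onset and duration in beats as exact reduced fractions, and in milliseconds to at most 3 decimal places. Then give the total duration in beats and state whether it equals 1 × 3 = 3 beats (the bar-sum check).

1) 0.0ms=0b +671.642ms=3/2b
2) 671.642ms=3/2b +671.642ms=3/2b
Σ=3b of 3 (134bpm 3/8) — PASS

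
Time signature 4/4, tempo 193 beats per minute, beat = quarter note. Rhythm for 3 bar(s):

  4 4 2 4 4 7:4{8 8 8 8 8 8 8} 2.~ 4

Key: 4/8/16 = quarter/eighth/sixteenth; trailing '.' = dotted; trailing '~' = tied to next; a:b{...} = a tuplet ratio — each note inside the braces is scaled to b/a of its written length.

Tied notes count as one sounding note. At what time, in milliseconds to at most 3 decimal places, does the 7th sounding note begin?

1. 0.0ms @ 0 + 310.881ms (1)
2. 310.881ms @ 1 + 310.881ms (1)
3. 621.762ms @ 2 + 621.762ms (2)
4. 1243.523ms @ 4 + 310.881ms (1)
5. 1554.404ms @ 5 + 310.881ms (1)
6. 1865.285ms @ 6 + 88.823ms (2/7)
7. 1954.108ms @ 44/7 + 88.823ms (2/7)
8. 2042.931ms @ 46/7 + 88.823ms (2/7)
9. 2131.754ms @ 48/7 + 88.823ms (2/7)
10. 2220.577ms @ 50/7 + 88.823ms (2/7)
11. 2309.4ms @ 52/7 + 88.823ms (2/7)
12. 2398.224ms @ 54/7 + 88.823ms (2/7)
13. 2487.047ms @ 8 + 1243.523ms (4)

note 7 onset = 44/7b = 1954.108ms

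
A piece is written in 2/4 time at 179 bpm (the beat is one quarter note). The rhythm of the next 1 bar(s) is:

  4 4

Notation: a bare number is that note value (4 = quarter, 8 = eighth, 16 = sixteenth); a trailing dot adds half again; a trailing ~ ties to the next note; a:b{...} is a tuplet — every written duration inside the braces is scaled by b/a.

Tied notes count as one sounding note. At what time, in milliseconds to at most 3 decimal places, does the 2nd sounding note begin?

1. 0.0ms @ 0 + 335.196ms (1)
2. 335.196ms @ 1 + 335.196ms (1)

note 2 onset = 1b = 335.196ms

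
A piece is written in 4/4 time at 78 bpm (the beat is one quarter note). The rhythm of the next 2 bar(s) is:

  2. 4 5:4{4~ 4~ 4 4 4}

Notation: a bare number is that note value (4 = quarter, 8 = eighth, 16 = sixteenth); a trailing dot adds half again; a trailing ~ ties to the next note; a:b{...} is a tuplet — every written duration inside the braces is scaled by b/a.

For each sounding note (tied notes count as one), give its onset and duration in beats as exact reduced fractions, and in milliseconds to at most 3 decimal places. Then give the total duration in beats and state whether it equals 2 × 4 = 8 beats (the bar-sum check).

1) 0.0ms=0b +2307.692ms=3b
2) 2307.692ms=3b +769.231ms=1b
3) 3076.923ms=4b +1846.154ms=12/5b
4) 4923.077ms=32/5b +615.385ms=4/5b
5) 5538.462ms=36/5b +615.385ms=4/5b
Σ=8b of 8 (78bpm 4/4) — PASS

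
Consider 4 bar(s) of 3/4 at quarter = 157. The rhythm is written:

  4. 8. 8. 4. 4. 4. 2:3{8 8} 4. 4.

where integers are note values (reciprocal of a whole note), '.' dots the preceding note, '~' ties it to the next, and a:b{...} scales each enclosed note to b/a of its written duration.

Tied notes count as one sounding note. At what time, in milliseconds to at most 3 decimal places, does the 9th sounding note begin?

1. 0.0ms @ 0 + 573.248ms (3/2)
2. 573.248ms @ 3/2 + 286.624ms (3/4)
3. 859.873ms @ 9/4 + 286.624ms (3/4)
4. 1146.497ms @ 3 + 573.248ms (3/2)
5. 1719.745ms @ 9/2 + 573.248ms (3/2)
6. 2292.994ms @ 6 + 573.248ms (3/2)
7. 2866.242ms @ 15/2 + 286.624ms (3/4)
8. 3152.866ms @ 33/4 + 286.624ms (3/4)
9. 3439.49ms @ 9 + 573.248ms (3/2)
10. 4012.739ms @ 21/2 + 573.248ms (3/2)

note 9 onset = 9b = 3439.49ms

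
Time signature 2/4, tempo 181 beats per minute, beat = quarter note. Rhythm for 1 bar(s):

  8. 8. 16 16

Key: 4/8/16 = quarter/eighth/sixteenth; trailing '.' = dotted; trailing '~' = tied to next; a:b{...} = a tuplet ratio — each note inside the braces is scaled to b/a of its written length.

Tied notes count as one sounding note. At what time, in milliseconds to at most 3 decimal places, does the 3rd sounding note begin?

1. 0.0ms @ 0 + 248.619ms (3/4)
2. 248.619ms @ 3/4 + 248.619ms (3/4)
3. 497.238ms @ 3/2 + 82.873ms (1/4)
4. 580.11ms @ 7/4 + 82.873ms (1/4)

note 3 onset = 3/2b = 497.238ms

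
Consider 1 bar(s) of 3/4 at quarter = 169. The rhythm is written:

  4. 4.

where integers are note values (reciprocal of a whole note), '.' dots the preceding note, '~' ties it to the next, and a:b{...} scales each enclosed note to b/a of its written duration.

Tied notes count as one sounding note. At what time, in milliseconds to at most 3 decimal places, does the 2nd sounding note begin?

note 2 onset = 3/2b = 532.544ms

1. 0.0ms @ 0 + 532.544ms (3/2)
2. 532.544ms @ 3/2 + 532.544ms (3/2)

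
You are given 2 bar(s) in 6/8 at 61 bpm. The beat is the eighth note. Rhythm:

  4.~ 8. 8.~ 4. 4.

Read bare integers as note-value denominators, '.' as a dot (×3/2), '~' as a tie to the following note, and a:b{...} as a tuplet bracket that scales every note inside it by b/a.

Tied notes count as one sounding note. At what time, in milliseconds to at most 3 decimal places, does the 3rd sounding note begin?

1. 0.0ms @ 0 + 4426.23ms (9/2)
2. 4426.23ms @ 9/2 + 4426.23ms (9/2)
3. 8852.459ms @ 9 + 2950.82ms (3)

note 3 onset = 9b = 8852.459ms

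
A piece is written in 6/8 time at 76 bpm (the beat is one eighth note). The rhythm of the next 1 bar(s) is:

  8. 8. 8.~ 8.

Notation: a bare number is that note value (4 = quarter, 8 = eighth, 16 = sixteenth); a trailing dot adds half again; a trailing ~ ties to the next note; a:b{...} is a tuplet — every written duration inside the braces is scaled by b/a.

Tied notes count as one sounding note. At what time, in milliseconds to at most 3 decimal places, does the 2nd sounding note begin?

note 2 onset = 3/2b = 1184.211ms

1. 0.0ms @ 0 + 1184.211ms (3/2)
2. 1184.211ms @ 3/2 + 1184.211ms (3/2)
3. 2368.421ms @ 3 + 2368.421ms (3)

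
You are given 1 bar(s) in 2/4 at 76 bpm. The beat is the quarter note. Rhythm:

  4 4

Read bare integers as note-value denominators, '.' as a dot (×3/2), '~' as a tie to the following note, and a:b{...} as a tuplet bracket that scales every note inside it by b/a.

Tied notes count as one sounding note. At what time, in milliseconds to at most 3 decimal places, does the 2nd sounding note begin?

1. 0.0ms @ 0 + 789.474ms (1)
2. 789.474ms @ 1 + 789.474ms (1)

note 2 onset = 1b = 789.474ms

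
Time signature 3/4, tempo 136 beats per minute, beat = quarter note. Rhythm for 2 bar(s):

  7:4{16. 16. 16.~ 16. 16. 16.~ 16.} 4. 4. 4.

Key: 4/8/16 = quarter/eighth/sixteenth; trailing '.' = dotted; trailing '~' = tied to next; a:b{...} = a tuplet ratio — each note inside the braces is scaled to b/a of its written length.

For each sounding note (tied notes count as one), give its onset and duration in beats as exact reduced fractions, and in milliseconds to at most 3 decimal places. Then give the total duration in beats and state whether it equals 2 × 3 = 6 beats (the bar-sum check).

1) 0.0ms=0b +94.538ms=3/14b
2) 94.538ms=3/14b +94.538ms=3/14b
3) 189.076ms=3/7b +189.076ms=3/7b
4) 378.151ms=6/7b +94.538ms=3/14b
5) 472.689ms=15/14b +189.076ms=3/7b
6) 661.765ms=3/2b +661.765ms=3/2b
7) 1323.529ms=3b +661.765ms=3/2b
8) 1985.294ms=9/2b +661.765ms=3/2b
Σ=6b of 6 (136bpm 3/4) — PASS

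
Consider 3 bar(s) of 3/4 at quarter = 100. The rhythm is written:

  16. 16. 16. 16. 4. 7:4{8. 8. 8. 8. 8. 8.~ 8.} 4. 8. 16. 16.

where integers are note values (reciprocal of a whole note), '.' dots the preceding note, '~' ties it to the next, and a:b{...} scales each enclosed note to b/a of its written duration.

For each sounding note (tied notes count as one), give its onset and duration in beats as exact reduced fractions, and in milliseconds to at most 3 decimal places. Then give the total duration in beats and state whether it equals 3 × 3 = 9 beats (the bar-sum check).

1) 0.0ms=0b +225.0ms=3/8b
2) 225.0ms=3/8b +225.0ms=3/8b
3) 450.0ms=3/4b +225.0ms=3/8b
4) 675.0ms=9/8b +225.0ms=3/8b
5) 900.0ms=3/2b +900.0ms=3/2b
6) 1800.0ms=3b +257.143ms=3/7b
7) 2057.143ms=24/7b +257.143ms=3/7b
8) 2314.286ms=27/7b +257.143ms=3/7b
9) 2571.429ms=30/7b +257.143ms=3/7b
10) 2828.571ms=33/7b +257.143ms=3/7b
11) 3085.714ms=36/7b +514.286ms=6/7b
12) 3600.0ms=6b +900.0ms=3/2b
13) 4500.0ms=15/2b +450.0ms=3/4b
14) 4950.0ms=33/4b +225.0ms=3/8b
15) 5175.0ms=69/8b +225.0ms=3/8b
Σ=9b of 9 (100bpm 3/4) — PASS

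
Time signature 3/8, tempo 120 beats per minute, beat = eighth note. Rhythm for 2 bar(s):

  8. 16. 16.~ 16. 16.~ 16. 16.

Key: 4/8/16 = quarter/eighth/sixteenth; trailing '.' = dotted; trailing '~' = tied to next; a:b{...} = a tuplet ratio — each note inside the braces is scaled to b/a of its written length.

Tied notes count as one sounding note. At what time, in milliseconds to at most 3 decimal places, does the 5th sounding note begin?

1. 0.0ms @ 0 + 750.0ms (3/2)
2. 750.0ms @ 3/2 + 375.0ms (3/4)
3. 1125.0ms @ 9/4 + 750.0ms (3/2)
4. 1875.0ms @ 15/4 + 750.0ms (3/2)
5. 2625.0ms @ 21/4 + 375.0ms (3/4)

note 5 onset = 21/4b = 2625.0ms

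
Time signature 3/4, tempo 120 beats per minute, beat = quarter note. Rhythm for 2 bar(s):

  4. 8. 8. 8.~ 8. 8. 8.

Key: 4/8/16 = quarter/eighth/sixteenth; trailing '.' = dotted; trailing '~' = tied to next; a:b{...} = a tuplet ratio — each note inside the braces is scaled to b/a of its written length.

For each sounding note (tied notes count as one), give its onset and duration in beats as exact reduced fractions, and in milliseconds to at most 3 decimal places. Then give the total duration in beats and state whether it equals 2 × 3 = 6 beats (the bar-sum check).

1) 0.0ms=0b +750.0ms=3/2b
2) 750.0ms=3/2b +375.0ms=3/4b
3) 1125.0ms=9/4b +375.0ms=3/4b
4) 1500.0ms=3b +750.0ms=3/2b
5) 2250.0ms=9/2b +375.0ms=3/4b
6) 2625.0ms=21/4b +375.0ms=3/4b
Σ=6b of 6 (120bpm 3/4) — PASS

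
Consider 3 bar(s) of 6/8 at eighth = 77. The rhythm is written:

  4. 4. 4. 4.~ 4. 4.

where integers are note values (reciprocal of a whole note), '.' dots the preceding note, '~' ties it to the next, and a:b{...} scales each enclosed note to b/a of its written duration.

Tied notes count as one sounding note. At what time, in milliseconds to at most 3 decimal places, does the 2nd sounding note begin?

1. 0.0ms @ 0 + 2337.662ms (3)
2. 2337.662ms @ 3 + 2337.662ms (3)
3. 4675.325ms @ 6 + 2337.662ms (3)
4. 7012.987ms @ 9 + 4675.325ms (6)
5. 11688.312ms @ 15 + 2337.662ms (3)

note 2 onset = 3b = 2337.662ms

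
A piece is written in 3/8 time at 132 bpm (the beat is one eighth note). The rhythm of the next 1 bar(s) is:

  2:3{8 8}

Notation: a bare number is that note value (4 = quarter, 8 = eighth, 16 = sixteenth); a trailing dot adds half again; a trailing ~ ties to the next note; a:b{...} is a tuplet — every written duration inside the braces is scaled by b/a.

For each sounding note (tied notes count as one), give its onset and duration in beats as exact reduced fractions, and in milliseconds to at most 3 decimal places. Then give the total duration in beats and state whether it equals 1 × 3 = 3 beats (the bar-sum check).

1) 0.0ms=0b +681.818ms=3/2b
2) 681.818ms=3/2b +681.818ms=3/2b
Σ=3b of 3 (132bpm 3/8) — PASS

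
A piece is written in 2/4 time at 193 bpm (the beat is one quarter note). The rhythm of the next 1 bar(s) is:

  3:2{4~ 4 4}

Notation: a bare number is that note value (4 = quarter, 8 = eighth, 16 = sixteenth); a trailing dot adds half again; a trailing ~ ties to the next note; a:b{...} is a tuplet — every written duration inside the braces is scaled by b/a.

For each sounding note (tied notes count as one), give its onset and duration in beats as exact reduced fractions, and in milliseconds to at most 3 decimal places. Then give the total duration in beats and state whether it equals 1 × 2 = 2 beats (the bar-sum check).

1) 0.0ms=0b +414.508ms=4/3b
2) 414.508ms=4/3b +207.254ms=2/3b
Σ=2b of 2 (193bpm 2/4) — PASS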